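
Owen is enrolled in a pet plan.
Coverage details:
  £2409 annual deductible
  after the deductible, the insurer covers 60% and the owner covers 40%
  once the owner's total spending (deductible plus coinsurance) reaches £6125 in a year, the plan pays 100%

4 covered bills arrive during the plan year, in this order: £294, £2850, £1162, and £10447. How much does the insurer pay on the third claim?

£697.20

Claim 1 — £294: fully absorbed by the deductible. Owner owes £294 (running OOP £294). Insurer: £294 − £294 = £0.
Claim 2 — £2850: £2115 finishes the deductible; £735 goes to coinsurance; owner's 40% is £294. Owner pays £2409; OOP now £2703. Insurer: £2850 − £2409 = £441.
Claim 3 — £1162: 40% coinsurance on £1162 = £464.80. Owner owes £464.80 (running OOP £3167.80). Insurer: £1162 − £464.80 = £697.20.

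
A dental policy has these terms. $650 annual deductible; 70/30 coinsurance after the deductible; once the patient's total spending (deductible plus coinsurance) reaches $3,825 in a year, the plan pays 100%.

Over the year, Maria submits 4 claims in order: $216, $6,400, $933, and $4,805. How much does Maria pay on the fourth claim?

Claim 1 — $216: all of it applies to the deductible. Patient pays $216; OOP now $216.
Claim 2 — $6,400: $434 to deductible, leaving $5,966; 30% of $5,966 = $1,789.80. Patient pays $2,223.80; OOP now $2,439.80.
Claim 3 — $933: deductible met; 30% of $933 = $279.90. Patient owes $279.90 (running OOP $2,719.70).
Claim 4 — $4,805: deductible already satisfied, so patient's share is 30% × $4,805 = $1,441.50. OOP would hit $4,161.20 > $3,825, so the cap limits the patient to $3,825 − $2,719.70 = $1,105.30.

$1,105.30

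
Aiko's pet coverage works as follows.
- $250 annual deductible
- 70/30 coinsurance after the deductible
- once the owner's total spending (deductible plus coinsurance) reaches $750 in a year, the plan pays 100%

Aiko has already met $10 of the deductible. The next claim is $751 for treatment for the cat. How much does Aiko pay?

$10 of the $250 deductible is already met, leaving $240.
The remaining $511 (= $751 − $240) moves to coinsurance.
Owner's 30% share of $511 is $153.30.
That puts the owner's cost at $240 + $153.30 = $393.30 before any cap.
Year-to-date out-of-pocket becomes $10 + $393.30 = $403.30, still under the $750 maximum, so no cap applies.

$393.30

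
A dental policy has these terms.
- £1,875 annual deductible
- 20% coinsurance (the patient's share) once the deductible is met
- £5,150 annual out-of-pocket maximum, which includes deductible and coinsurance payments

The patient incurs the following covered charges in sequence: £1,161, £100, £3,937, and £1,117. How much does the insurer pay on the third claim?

Claim 1 — £1,161: entire amount goes to the deductible. Patient owes £1,161 (running OOP £1,161). Insurer: £1,161 − £1,161 = £0.
Claim 2 — £100: fully absorbed by the deductible. Patient owes £100 (running OOP £1,261). Plan pays £100 − £100 = £0.
Claim 3 — £3,937: deductible takes £614, £3,323 remains; 20% of £3,323 = £664.60. Patient pays £1,278.60; OOP now £2,539.60. Insurer: £3,937 − £1,278.60 = £2,658.40.

£2,658.40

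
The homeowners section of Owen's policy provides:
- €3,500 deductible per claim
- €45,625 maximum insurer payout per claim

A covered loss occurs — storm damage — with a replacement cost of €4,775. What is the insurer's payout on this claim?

€1,275

Subtract the deductible: €4,775 − €3,500 = €1,275.
€1,275 is within the €45,625 limit, so the insurer pays €1,275.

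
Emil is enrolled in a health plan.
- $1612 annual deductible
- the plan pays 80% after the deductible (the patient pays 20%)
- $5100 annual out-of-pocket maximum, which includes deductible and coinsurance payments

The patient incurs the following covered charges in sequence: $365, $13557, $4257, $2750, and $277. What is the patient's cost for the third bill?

Claim 1 — $365: fully absorbed by the deductible. Patient owes $365 (running OOP $365).
Claim 2 — $13557: deductible takes $1247, $12310 remains; 20% of $12310 = $2462. Patient pays $3709; OOP now $4074.
Claim 3 — $4257: deductible met; 20% of $4257 = $851.40. Cost to patient: $851.40. OOP to date $4925.40.

$851.40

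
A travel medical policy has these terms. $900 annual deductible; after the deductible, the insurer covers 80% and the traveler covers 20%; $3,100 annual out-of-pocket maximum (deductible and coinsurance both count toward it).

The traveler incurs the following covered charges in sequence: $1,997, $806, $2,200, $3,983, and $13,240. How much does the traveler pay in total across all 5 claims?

$3,100

Bill 1, $1,997: deductible takes $900, $1,097 remains; traveler's 20% is $219.40. Traveler owes $1,119.40 (running OOP $1,119.40).
Bill 2, $806: 20% coinsurance on $806 = $161.20. Traveler owes $161.20 (running OOP $1,280.60).
Bill 3, $2,200: 20% coinsurance on $2,200 = $440. Traveler owes $440 (running OOP $1,720.60).
Bill 4, $3,983: deductible met; 20% of $3,983 = $796.60. Traveler owes $796.60 (running OOP $2,517.20).
Bill 5, $13,240: deductible met; 20% of $13,240 = $2,648. OOP would hit $5,165.20 > $3,100, so the cap limits the traveler to $3,100 − $2,517.20 = $582.80.
Total paid by the traveler: $1,119.40 + $161.20 + $440 + $796.60 + $582.80 = $3,100.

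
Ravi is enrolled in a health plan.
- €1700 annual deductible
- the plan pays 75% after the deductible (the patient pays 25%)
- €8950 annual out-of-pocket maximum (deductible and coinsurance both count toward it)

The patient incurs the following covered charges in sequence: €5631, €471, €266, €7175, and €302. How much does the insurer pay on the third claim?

€199.50

Claim 1 (€5631): €1700 finishes the deductible; €3931 goes to coinsurance; patient's 25% is €982.75. Patient pays €2682.75; OOP now €2682.75. Plan pays €5631 − €2682.75 = €2948.25.
Claim 2 (€471): 25% coinsurance on €471 = €117.75. Patient pays €117.75; OOP now €2800.50. Insurer: €471 − €117.75 = €353.25.
Claim 3 (€266): deductible already satisfied, so patient's share is 25% × €266 = €66.50. Patient owes €66.50 (running OOP €2867). Plan pays €266 − €66.50 = €199.50.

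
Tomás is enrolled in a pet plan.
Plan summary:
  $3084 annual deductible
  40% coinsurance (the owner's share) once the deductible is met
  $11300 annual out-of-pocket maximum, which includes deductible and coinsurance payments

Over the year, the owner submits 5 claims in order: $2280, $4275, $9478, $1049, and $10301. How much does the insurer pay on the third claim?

$5686.80

Claim 1 ($2280): fully absorbed by the deductible. Owner pays $2280; OOP now $2280. Plan pays $2280 − $2280 = $0.
Claim 2 ($4275): $804 to deductible, leaving $3471; 40% of $3471 = $1388.40. Owner owes $2192.40 (running OOP $4472.40). Insurer: $4275 − $2192.40 = $2082.60.
Claim 3 ($9478): deductible already satisfied, so owner's share is 40% × $9478 = $3791.20. Owner pays $3791.20; OOP now $8263.60. Plan pays $9478 − $3791.20 = $5686.80.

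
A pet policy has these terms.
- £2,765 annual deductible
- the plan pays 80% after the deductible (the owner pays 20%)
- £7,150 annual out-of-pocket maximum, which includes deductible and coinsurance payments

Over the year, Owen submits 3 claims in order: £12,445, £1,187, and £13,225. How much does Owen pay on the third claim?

£2,211.60

Bill 1, £12,445: £2,765 to deductible, leaving £9,680; owner's 20% is £1,936. Cost to owner: £4,701. OOP to date £4,701.
Bill 2, £1,187: 20% coinsurance on £1,187 = £237.40. Cost to owner: £237.40. OOP to date £4,938.40.
Bill 3, £13,225: 20% coinsurance on £13,225 = £2,645. Adding that to £4,938.40 gives £7,583.40, past the £7,150 cap; owner pays only £7,150 − £4,938.40 = £2,211.60.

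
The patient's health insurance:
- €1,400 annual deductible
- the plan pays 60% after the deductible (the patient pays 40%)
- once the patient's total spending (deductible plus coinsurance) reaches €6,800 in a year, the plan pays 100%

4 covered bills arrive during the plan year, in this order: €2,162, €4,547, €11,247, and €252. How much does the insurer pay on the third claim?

€7,970.60

#1 (€2,162): €1,400 finishes the deductible; €762 goes to coinsurance; coinsurance €762 × 40% = €304.80. Patient pays €1,704.80; OOP now €1,704.80. Insurer: €2,162 − €1,704.80 = €457.20.
#2 (€4,547): 40% coinsurance on €4,547 = €1,818.80. Patient owes €1,818.80 (running OOP €3,523.60). Insurer: €4,547 − €1,818.80 = €2,728.20.
#3 (€11,247): 40% coinsurance on €11,247 = €4,498.80. Adding that to €3,523.60 gives €8,022.40, past the €6,800 cap; patient pays only €6,800 − €3,523.60 = €3,276.40. Plan pays €11,247 − €3,276.40 = €7,970.60.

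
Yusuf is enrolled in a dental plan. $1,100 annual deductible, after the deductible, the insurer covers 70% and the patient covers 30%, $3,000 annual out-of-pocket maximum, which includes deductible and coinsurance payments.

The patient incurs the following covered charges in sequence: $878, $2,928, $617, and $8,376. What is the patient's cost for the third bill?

$185.10

Claim 1 ($878): all of it applies to the deductible. Patient owes $878 (running OOP $878).
Claim 2 ($2,928): $222 to deductible, leaving $2,706; coinsurance $2,706 × 30% = $811.80. Cost to patient: $1,033.80. OOP to date $1,911.80.
Claim 3 ($617): deductible already satisfied, so patient's share is 30% × $617 = $185.10. Patient pays $185.10; OOP now $2,096.90.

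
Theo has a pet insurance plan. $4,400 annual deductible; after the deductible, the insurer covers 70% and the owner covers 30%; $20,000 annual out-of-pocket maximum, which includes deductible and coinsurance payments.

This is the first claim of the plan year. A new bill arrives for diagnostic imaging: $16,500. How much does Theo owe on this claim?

$8,030

Nothing has been paid toward the $4,400 deductible, so the first $4,400 of this charge is applied there.
After the $4,400 deductible portion, $16,500 − $4,400 = $12,100 is subject to coinsurance.
30% of $12,100 = $3,630 falls to the owner.
Owner responsibility before any cap: $4,400 + $3,630 = $8,030.
Total out-of-pocket so far would be $0 + $8,030 = $8,030, below the $20,000 cap — no reduction.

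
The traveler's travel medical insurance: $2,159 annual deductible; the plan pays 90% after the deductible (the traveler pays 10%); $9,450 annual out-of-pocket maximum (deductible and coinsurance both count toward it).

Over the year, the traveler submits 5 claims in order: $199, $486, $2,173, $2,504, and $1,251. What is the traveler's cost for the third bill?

$1,543.90

#1 ($199): all of it applies to the deductible. Traveler owes $199 (running OOP $199).
#2 ($486): entire amount goes to the deductible. Traveler pays $486; OOP now $685.
#3 ($2,173): $1,474 finishes the deductible; $699 goes to coinsurance; traveler's 10% is $69.90. Cost to traveler: $1,543.90. OOP to date $2,228.90.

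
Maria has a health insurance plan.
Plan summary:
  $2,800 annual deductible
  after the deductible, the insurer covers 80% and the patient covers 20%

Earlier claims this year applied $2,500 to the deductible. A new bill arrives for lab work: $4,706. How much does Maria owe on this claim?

Deductible still to meet: $2,800 − $2,500 = $300.
After the $300 deductible portion, $4,706 − $300 = $4,406 is subject to coinsurance.
20% of $4,406 = $881.20 falls to the patient.
So the patient owes $300 + $881.20 = $1,181.20.

$1,181.20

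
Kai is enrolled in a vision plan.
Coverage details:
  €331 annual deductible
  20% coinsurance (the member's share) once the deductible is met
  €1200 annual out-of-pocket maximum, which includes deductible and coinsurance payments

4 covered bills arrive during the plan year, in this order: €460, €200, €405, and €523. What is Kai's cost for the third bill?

€81

Claim 1 — €460: €331 finishes the deductible; €129 goes to coinsurance; coinsurance €129 × 20% = €25.80. Member pays €356.80; OOP now €356.80.
Claim 2 — €200: deductible already satisfied, so member's share is 20% × €200 = €40. Member pays €40; OOP now €396.80.
Claim 3 — €405: deductible met; 20% of €405 = €81. Member pays €81; OOP now €477.80.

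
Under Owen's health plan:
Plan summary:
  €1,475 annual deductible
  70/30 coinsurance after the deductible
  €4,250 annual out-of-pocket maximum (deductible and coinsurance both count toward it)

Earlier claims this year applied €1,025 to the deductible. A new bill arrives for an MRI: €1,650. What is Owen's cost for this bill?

Deductible still to meet: €1,475 − €1,025 = €450.
That leaves €1,650 − €450 = €1,200 for coinsurance.
30% of €1,200 = €360 falls to the patient.
That puts the patient's cost at €450 + €360 = €810 before any cap.
Year-to-date out-of-pocket becomes €1,025 + €810 = €1,835, still under the €4,250 maximum, so no cap applies.

€810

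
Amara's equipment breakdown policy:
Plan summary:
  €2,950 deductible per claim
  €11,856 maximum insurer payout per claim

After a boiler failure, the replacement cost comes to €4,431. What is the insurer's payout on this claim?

After the deductible, €4,431 − €2,950 = €1,481 remains.
That's under the €11,856 cap, so the insurer reimburses the full €1,481.

€1,481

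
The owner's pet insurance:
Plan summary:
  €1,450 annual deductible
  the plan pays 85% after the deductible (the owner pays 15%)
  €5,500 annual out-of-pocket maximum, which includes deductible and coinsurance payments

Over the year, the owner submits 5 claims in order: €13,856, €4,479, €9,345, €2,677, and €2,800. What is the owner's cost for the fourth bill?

Bill 1, €13,856: deductible takes €1,450, €12,406 remains; coinsurance €12,406 × 15% = €1,860.90. Owner owes €3,310.90 (running OOP €3,310.90).
Bill 2, €4,479: deductible met; 15% of €4,479 = €671.85. Owner owes €671.85 (running OOP €3,982.75).
Bill 3, €9,345: deductible met; 15% of €9,345 = €1,401.75. Owner owes €1,401.75 (running OOP €5,384.50).
Bill 4, €2,677: 15% coinsurance on €2,677 = €401.55. OOP would hit €5,786.05 > €5,500, so the cap limits the owner to €5,500 − €5,384.50 = €115.50.

€115.50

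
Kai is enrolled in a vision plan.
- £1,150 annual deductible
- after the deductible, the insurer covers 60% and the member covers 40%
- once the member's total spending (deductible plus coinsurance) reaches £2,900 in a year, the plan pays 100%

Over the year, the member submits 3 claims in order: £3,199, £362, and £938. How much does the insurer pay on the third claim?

Bill 1, £3,199: £1,150 to deductible, leaving £2,049; 40% of £2,049 = £819.60. Member owes £1,969.60 (running OOP £1,969.60). Plan pays £3,199 − £1,969.60 = £1,229.40.
Bill 2, £362: deductible met; 40% of £362 = £144.80. Member owes £144.80 (running OOP £2,114.40). Plan pays £362 − £144.80 = £217.20.
Bill 3, £938: 40% coinsurance on £938 = £375.20. Member owes £375.20 (running OOP £2,489.60). Insurer: £938 − £375.20 = £562.80.

£562.80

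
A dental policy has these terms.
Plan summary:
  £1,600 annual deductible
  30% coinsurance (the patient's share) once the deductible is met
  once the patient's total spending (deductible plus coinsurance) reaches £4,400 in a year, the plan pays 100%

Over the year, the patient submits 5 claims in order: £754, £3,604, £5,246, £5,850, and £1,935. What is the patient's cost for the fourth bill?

£398.80

Bill 1, £754: all of it applies to the deductible. Patient pays £754; OOP now £754.
Bill 2, £3,604: £846 finishes the deductible; £2,758 goes to coinsurance; patient's 30% is £827.40. Patient pays £1,673.40; OOP now £2,427.40.
Bill 3, £5,246: deductible met; 30% of £5,246 = £1,573.80. Patient owes £1,573.80 (running OOP £4,001.20).
Bill 4, £5,850: deductible already satisfied, so patient's share is 30% × £5,850 = £1,755. That would push OOP to £5,756.20, over the £4,400 cap, so patient pays £4,400 − £4,001.20 = £398.80.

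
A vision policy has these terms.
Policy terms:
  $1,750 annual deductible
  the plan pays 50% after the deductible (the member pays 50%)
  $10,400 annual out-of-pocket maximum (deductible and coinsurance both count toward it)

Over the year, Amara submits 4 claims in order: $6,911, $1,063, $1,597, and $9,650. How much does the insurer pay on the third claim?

#1 ($6,911): $1,750 finishes the deductible; $5,161 goes to coinsurance; 50% of $5,161 = $2,580.50. Cost to member: $4,330.50. OOP to date $4,330.50. Insurer: $6,911 − $4,330.50 = $2,580.50.
#2 ($1,063): deductible met; 50% of $1,063 = $531.50. Cost to member: $531.50. OOP to date $4,862. Plan pays $1,063 − $531.50 = $531.50.
#3 ($1,597): deductible met; 50% of $1,597 = $798.50. Member owes $798.50 (running OOP $5,660.50). Plan pays $1,597 − $798.50 = $798.50.

$798.50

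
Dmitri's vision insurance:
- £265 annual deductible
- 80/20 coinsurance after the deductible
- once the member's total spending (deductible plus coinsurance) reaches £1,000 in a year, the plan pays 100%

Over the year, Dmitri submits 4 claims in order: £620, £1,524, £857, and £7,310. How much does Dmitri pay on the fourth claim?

£187.80

#1 (£620): deductible takes £265, £355 remains; 20% of £355 = £71. Member pays £336; OOP now £336.
#2 (£1,524): 20% coinsurance on £1,524 = £304.80. Member owes £304.80 (running OOP £640.80).
#3 (£857): 20% coinsurance on £857 = £171.40. Member owes £171.40 (running OOP £812.20).
#4 (£7,310): deductible met; 20% of £7,310 = £1,462. That would push OOP to £2,274.20, over the £1,000 cap, so member pays £1,000 − £812.20 = £187.80.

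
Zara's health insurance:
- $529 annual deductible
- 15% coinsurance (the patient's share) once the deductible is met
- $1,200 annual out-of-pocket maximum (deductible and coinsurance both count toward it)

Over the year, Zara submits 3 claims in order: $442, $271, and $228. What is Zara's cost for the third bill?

$34.20

Bill 1, $442: entire amount goes to the deductible. Cost to patient: $442. OOP to date $442.
Bill 2, $271: $87 to deductible, leaving $184; patient's 15% is $27.60. Patient owes $114.60 (running OOP $556.60).
Bill 3, $228: deductible already satisfied, so patient's share is 15% × $228 = $34.20. Cost to patient: $34.20. OOP to date $590.80.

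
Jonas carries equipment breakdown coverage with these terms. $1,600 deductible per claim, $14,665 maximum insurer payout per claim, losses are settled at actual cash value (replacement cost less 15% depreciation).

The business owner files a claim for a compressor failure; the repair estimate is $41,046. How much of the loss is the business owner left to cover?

$26,381

Depreciate 15%: the covered value is $41,046 × 0.85 = $34,889.10.
Subtract the deductible: $34,889.10 − $1,600 = $33,289.10.
$33,289.10 exceeds the $14,665 limit, so the insurer pays the limit: $14,665.
The business owner bears the rest of the original loss: $41,046 − $14,665 = $26,381.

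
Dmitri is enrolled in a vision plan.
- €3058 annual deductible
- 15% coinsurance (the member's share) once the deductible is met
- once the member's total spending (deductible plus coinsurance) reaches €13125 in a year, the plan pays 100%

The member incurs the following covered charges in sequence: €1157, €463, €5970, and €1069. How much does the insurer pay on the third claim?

€3852.20

Claim 1 — €1157: fully absorbed by the deductible. Cost to member: €1157. OOP to date €1157. Insurer: €1157 − €1157 = €0.
Claim 2 — €463: fully absorbed by the deductible. Cost to member: €463. OOP to date €1620. Plan pays €463 − €463 = €0.
Claim 3 — €5970: €1438 finishes the deductible; €4532 goes to coinsurance; member's 15% is €679.80. Member owes €2117.80 (running OOP €3737.80). Insurer: €5970 − €2117.80 = €3852.20.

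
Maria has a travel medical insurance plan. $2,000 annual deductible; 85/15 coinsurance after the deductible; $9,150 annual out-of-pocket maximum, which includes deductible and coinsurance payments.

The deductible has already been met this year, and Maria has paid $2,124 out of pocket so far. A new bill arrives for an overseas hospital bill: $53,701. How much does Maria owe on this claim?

With the deductible met, the entire $53,701 is subject to coinsurance.
Coinsurance: $53,701 × 15% = $8,055.15.
Adding $8,055.15 to the $2,124 already spent would give $10,179.15, which exceeds the $9,150 cap; the traveler pays just $9,150 − $2,124 = $7,026.

$7,026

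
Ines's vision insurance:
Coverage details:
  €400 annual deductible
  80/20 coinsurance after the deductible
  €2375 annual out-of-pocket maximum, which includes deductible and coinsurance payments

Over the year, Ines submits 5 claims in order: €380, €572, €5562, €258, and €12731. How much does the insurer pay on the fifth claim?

€12030.40

#1 (€380): fully absorbed by the deductible. Cost to member: €380. OOP to date €380. Insurer: €380 − €380 = €0.
#2 (€572): deductible takes €20, €552 remains; member's 20% is €110.40. Member pays €130.40; OOP now €510.40. Insurer: €572 − €130.40 = €441.60.
#3 (€5562): 20% coinsurance on €5562 = €1112.40. Member owes €1112.40 (running OOP €1622.80). Insurer: €5562 − €1112.40 = €4449.60.
#4 (€258): deductible already satisfied, so member's share is 20% × €258 = €51.60. Member owes €51.60 (running OOP €1674.40). Plan pays €258 − €51.60 = €206.40.
#5 (€12731): deductible already satisfied, so member's share is 20% × €12731 = €2546.20. That would push OOP to €4220.60, over the €2375 cap, so member pays €2375 − €1674.40 = €700.60. Plan pays €12731 − €700.60 = €12030.40.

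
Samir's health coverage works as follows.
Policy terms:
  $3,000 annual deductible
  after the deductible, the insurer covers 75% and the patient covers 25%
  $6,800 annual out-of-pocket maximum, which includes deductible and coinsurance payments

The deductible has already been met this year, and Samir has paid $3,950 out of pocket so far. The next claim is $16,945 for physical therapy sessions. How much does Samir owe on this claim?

$2,850

The deductible is already satisfied, so the full bill goes to coinsurance.
Patient's 25% share of $16,945 is $4,236.25.
Year-to-date out-of-pocket would reach $3,950 + $4,236.25 = $8,186.25, above the $6,800 maximum, so the patient pays only $6,800 − $3,950 = $2,850.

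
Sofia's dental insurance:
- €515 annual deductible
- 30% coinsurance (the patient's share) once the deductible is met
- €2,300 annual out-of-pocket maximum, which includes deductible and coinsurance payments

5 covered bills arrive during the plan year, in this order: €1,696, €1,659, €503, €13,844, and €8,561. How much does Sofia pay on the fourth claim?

€782.10

Bill 1, €1,696: deductible takes €515, €1,181 remains; patient's 30% is €354.30. Patient owes €869.30 (running OOP €869.30).
Bill 2, €1,659: deductible met; 30% of €1,659 = €497.70. Patient owes €497.70 (running OOP €1,367).
Bill 3, €503: 30% coinsurance on €503 = €150.90. Cost to patient: €150.90. OOP to date €1,517.90.
Bill 4, €13,844: deductible met; 30% of €13,844 = €4,153.20. Adding that to €1,517.90 gives €5,671.10, past the €2,300 cap; patient pays only €2,300 − €1,517.90 = €782.10.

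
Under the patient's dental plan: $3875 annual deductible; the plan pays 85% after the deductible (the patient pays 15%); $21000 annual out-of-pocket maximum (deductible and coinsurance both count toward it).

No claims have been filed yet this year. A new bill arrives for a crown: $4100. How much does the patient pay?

Deductible not yet touched, so the first $3875 of the bill goes to the deductible.
The remaining $225 (= $4100 − $3875) moves to coinsurance.
Patient's 15% share of $225 is $33.75.
Patient responsibility before any cap: $3875 + $33.75 = $3908.75.
Cumulative spending $0 + $3908.75 = $3908.75 stays under the $21000 maximum.

$3908.75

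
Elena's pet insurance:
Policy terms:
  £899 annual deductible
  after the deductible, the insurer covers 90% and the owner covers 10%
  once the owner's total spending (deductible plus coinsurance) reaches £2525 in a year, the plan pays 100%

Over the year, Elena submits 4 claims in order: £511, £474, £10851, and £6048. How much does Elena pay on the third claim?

£1085.10

Claim 1 — £511: fully absorbed by the deductible. Cost to owner: £511. OOP to date £511.
Claim 2 — £474: deductible takes £388, £86 remains; owner's 10% is £8.60. Owner pays £396.60; OOP now £907.60.
Claim 3 — £10851: deductible met; 10% of £10851 = £1085.10. Owner pays £1085.10; OOP now £1992.70.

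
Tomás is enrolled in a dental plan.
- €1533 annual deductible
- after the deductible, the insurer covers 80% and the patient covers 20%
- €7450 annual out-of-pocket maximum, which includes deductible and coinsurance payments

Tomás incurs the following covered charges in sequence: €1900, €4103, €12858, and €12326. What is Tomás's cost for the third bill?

Claim 1 — €1900: €1533 to deductible, leaving €367; coinsurance €367 × 20% = €73.40. Patient owes €1606.40 (running OOP €1606.40).
Claim 2 — €4103: deductible already satisfied, so patient's share is 20% × €4103 = €820.60. Patient owes €820.60 (running OOP €2427).
Claim 3 — €12858: 20% coinsurance on €12858 = €2571.60. Patient owes €2571.60 (running OOP €4998.60).

€2571.60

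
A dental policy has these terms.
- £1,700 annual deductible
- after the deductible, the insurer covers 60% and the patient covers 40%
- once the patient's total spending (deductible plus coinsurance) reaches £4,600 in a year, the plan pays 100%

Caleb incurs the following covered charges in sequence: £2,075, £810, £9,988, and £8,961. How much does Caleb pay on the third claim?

#1 (£2,075): deductible takes £1,700, £375 remains; 40% of £375 = £150. Patient owes £1,850 (running OOP £1,850).
#2 (£810): deductible met; 40% of £810 = £324. Patient pays £324; OOP now £2,174.
#3 (£9,988): deductible met; 40% of £9,988 = £3,995.20. That would push OOP to £6,169.20, over the £4,600 cap, so patient pays £4,600 − £2,174 = £2,426.

£2,426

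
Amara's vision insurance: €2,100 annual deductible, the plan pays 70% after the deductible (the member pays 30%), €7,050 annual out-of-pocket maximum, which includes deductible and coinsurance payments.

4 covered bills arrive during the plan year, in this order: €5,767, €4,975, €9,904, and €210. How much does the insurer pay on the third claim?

Claim 1 (€5,767): €2,100 to deductible, leaving €3,667; coinsurance €3,667 × 30% = €1,100.10. Member pays €3,200.10; OOP now €3,200.10. Plan pays €5,767 − €3,200.10 = €2,566.90.
Claim 2 (€4,975): 30% coinsurance on €4,975 = €1,492.50. Member owes €1,492.50 (running OOP €4,692.60). Insurer: €4,975 − €1,492.50 = €3,482.50.
Claim 3 (€9,904): deductible met; 30% of €9,904 = €2,971.20. That would push OOP to €7,663.80, over the €7,050 cap, so member pays €7,050 − €4,692.60 = €2,357.40. Insurer: €9,904 − €2,357.40 = €7,546.60.

€7,546.60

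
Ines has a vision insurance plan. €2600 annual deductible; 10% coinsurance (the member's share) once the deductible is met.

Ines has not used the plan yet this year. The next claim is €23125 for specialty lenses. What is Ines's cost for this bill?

Nothing has been paid toward the €2600 deductible, so the first €2600 of this charge is applied there.
After the €2600 deductible portion, €23125 − €2600 = €20525 is subject to coinsurance.
Member's 10% share of €20525 is €2052.50.
That puts the member's cost at €2600 + €2052.50 = €4652.50.

€4652.50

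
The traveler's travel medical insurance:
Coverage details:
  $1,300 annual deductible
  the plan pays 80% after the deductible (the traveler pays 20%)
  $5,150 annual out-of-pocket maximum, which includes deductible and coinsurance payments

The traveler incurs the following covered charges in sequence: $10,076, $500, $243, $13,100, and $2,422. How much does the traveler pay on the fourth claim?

$1,946.20

#1 ($10,076): $1,300 finishes the deductible; $8,776 goes to coinsurance; traveler's 20% is $1,755.20. Traveler pays $3,055.20; OOP now $3,055.20.
#2 ($500): 20% coinsurance on $500 = $100. Traveler pays $100; OOP now $3,155.20.
#3 ($243): deductible already satisfied, so traveler's share is 20% × $243 = $48.60. Traveler owes $48.60 (running OOP $3,203.80).
#4 ($13,100): deductible met; 20% of $13,100 = $2,620. Adding that to $3,203.80 gives $5,823.80, past the $5,150 cap; traveler pays only $5,150 − $3,203.80 = $1,946.20.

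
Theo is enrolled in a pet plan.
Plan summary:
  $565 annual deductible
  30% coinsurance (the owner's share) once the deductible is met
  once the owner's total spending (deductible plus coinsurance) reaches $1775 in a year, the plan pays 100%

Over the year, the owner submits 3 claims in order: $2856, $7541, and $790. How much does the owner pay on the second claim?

$522.70

Claim 1 — $2856: $565 finishes the deductible; $2291 goes to coinsurance; 30% of $2291 = $687.30. Owner owes $1252.30 (running OOP $1252.30).
Claim 2 — $7541: 30% coinsurance on $7541 = $2262.30. OOP would hit $3514.60 > $1775, so the cap limits the owner to $1775 − $1252.30 = $522.70.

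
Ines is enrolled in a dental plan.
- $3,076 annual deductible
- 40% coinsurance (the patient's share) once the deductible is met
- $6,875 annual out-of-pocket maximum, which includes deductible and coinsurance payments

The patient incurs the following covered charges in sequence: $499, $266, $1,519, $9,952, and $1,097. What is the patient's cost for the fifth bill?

$135

#1 ($499): all of it applies to the deductible. Patient owes $499 (running OOP $499).
#2 ($266): fully absorbed by the deductible. Cost to patient: $266. OOP to date $765.
#3 ($1,519): fully absorbed by the deductible. Cost to patient: $1,519. OOP to date $2,284.
#4 ($9,952): deductible takes $792, $9,160 remains; patient's 40% is $3,664. Cost to patient: $4,456. OOP to date $6,740.
#5 ($1,097): 40% coinsurance on $1,097 = $438.80. OOP would hit $7,178.80 > $6,875, so the cap limits the patient to $6,875 − $6,740 = $135.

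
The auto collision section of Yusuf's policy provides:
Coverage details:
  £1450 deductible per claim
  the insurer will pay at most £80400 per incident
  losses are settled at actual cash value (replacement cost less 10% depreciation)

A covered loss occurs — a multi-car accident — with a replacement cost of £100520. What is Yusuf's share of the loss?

Actual cash value after 10% depreciation: £100520 × 90% = £90468.
After the deductible, £90468 − £1450 = £89018 remains.
£89018 exceeds the £80400 limit, so the insurer pays the limit: £80400.
The driver bears the rest of the original loss: £100520 − £80400 = £20120.

£20120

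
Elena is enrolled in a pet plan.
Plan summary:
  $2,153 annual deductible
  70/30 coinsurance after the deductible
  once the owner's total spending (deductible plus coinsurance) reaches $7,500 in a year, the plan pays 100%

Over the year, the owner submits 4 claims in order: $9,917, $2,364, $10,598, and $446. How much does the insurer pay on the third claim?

$8,289.40

Claim 1 — $9,917: deductible takes $2,153, $7,764 remains; coinsurance $7,764 × 30% = $2,329.20. Owner pays $4,482.20; OOP now $4,482.20. Insurer: $9,917 − $4,482.20 = $5,434.80.
Claim 2 — $2,364: deductible already satisfied, so owner's share is 30% × $2,364 = $709.20. Cost to owner: $709.20. OOP to date $5,191.40. Plan pays $2,364 − $709.20 = $1,654.80.
Claim 3 — $10,598: 30% coinsurance on $10,598 = $3,179.40. That would push OOP to $8,370.80, over the $7,500 cap, so owner pays $7,500 − $5,191.40 = $2,308.60. Insurer: $10,598 − $2,308.60 = $8,289.40.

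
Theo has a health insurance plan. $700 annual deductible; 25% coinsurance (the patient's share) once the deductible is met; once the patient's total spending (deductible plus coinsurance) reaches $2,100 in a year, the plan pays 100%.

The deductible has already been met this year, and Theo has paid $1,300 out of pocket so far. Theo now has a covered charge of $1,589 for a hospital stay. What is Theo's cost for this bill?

$397.25

The deductible is already satisfied, so the full bill goes to coinsurance.
25% of $1,589 = $397.25 falls to the patient.
Total out-of-pocket so far would be $1,300 + $397.25 = $1,697.25, below the $2,100 cap — no reduction.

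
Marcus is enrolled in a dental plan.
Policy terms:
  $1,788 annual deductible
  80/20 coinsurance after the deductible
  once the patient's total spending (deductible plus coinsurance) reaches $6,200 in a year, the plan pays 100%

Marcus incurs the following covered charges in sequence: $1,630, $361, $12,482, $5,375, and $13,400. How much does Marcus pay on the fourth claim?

$1,075

#1 ($1,630): fully absorbed by the deductible. Cost to patient: $1,630. OOP to date $1,630.
#2 ($361): $158 finishes the deductible; $203 goes to coinsurance; 20% of $203 = $40.60. Patient pays $198.60; OOP now $1,828.60.
#3 ($12,482): deductible met; 20% of $12,482 = $2,496.40. Cost to patient: $2,496.40. OOP to date $4,325.
#4 ($5,375): deductible met; 20% of $5,375 = $1,075. Cost to patient: $1,075. OOP to date $5,400.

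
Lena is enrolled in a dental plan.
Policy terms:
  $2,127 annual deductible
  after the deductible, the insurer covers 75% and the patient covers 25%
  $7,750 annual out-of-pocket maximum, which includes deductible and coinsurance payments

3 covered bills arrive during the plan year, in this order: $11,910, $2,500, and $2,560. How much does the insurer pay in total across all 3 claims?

$11,132.25

#1 ($11,910): deductible takes $2,127, $9,783 remains; 25% of $9,783 = $2,445.75. Cost to patient: $4,572.75. OOP to date $4,572.75. Insurer: $11,910 − $4,572.75 = $7,337.25.
#2 ($2,500): deductible met; 25% of $2,500 = $625. Patient owes $625 (running OOP $5,197.75). Plan pays $2,500 − $625 = $1,875.
#3 ($2,560): 25% coinsurance on $2,560 = $640. Patient pays $640; OOP now $5,837.75. Plan pays $2,560 − $640 = $1,920.
Insurer total = bills − patient's total = $16,970 − $5,837.75 = $11,132.25.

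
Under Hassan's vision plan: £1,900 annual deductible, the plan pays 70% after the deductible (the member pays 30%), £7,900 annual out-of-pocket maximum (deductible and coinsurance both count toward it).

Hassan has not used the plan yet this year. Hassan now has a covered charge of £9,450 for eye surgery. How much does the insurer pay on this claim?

The full £1,900 deductible is still open; £1,900 of this bill applies to it.
The remaining £7,550 (= £9,450 − £1,900) moves to coinsurance.
Member's 30% share of £7,550 is £2,265.
That puts the member's cost at £1,900 + £2,265 = £4,165 before any cap.
Total out-of-pocket so far would be £0 + £4,165 = £4,165, below the £7,900 cap — no reduction.
Insurer pays the balance: £9,450 − £4,165 = £5,285.

£5,285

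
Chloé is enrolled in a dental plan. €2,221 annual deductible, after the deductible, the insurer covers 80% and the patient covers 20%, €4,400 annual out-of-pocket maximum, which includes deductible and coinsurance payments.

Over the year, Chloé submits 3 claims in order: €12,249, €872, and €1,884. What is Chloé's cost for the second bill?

€173.40

#1 (€12,249): €2,221 to deductible, leaving €10,028; 20% of €10,028 = €2,005.60. Patient pays €4,226.60; OOP now €4,226.60.
#2 (€872): deductible met; 20% of €872 = €174.40. Adding that to €4,226.60 gives €4,401, past the €4,400 cap; patient pays only €4,400 − €4,226.60 = €173.40.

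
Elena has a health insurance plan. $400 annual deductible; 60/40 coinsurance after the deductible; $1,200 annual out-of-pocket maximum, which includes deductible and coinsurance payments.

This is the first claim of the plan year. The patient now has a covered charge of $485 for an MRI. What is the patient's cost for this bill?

Nothing has been paid toward the $400 deductible, so the first $400 of this charge is applied there.
After the $400 deductible portion, $485 − $400 = $85 is subject to coinsurance.
Coinsurance: $85 × 40% = $34.
That puts the patient's cost at $400 + $34 = $434 before any cap.
Total out-of-pocket so far would be $0 + $434 = $434, below the $1,200 cap — no reduction.

$434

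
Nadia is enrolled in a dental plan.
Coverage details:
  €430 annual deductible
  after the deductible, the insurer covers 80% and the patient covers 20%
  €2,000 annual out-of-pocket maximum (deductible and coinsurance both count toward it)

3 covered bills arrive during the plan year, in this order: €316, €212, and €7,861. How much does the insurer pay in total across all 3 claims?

€6,389

Claim 1 (€316): entire amount goes to the deductible. Patient pays €316; OOP now €316. Plan pays €316 − €316 = €0.
Claim 2 (€212): €114 finishes the deductible; €98 goes to coinsurance; 20% of €98 = €19.60. Patient pays €133.60; OOP now €449.60. Plan pays €212 − €133.60 = €78.40.
Claim 3 (€7,861): deductible met; 20% of €7,861 = €1,572.20. OOP would hit €2,021.80 > €2,000, so the cap limits the patient to €2,000 − €449.60 = €1,550.40. Plan pays €7,861 − €1,550.40 = €6,310.60.
Insurer total: €0 + €78.40 + €6,310.60 = €6,389.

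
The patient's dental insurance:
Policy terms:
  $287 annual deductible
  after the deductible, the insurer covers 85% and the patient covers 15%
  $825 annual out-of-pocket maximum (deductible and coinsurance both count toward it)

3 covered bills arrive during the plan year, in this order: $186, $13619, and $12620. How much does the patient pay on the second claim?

#1 ($186): all of it applies to the deductible. Patient pays $186; OOP now $186.
#2 ($13619): $101 to deductible, leaving $13518; patient's 15% is $2027.70. Claim cost before the cap: $101 + $2027.70 = $2128.70. OOP would hit $2314.70 > $825, so the cap limits the patient to $825 − $186 = $639.

$639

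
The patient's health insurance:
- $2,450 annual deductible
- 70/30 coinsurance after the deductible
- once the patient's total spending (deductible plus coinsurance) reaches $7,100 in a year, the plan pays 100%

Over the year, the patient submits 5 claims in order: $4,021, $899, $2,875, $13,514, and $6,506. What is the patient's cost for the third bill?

Bill 1, $4,021: $2,450 to deductible, leaving $1,571; 30% of $1,571 = $471.30. Patient owes $2,921.30 (running OOP $2,921.30).
Bill 2, $899: deductible already satisfied, so patient's share is 30% × $899 = $269.70. Patient pays $269.70; OOP now $3,191.
Bill 3, $2,875: deductible met; 30% of $2,875 = $862.50. Patient pays $862.50; OOP now $4,053.50.

$862.50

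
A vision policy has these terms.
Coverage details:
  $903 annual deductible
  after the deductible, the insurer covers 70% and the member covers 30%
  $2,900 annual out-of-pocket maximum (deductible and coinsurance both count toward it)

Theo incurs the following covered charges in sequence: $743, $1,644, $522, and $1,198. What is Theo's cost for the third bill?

Claim 1 ($743): entire amount goes to the deductible. Member owes $743 (running OOP $743).
Claim 2 ($1,644): $160 to deductible, leaving $1,484; member's 30% is $445.20. Member owes $605.20 (running OOP $1,348.20).
Claim 3 ($522): deductible met; 30% of $522 = $156.60. Member owes $156.60 (running OOP $1,504.80).

$156.60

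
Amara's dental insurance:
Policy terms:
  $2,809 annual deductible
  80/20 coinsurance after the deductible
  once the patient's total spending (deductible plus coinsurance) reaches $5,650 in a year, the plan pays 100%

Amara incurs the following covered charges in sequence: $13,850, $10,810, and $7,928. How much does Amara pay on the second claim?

#1 ($13,850): $2,809 to deductible, leaving $11,041; patient's 20% is $2,208.20. Patient pays $5,017.20; OOP now $5,017.20.
#2 ($10,810): deductible met; 20% of $10,810 = $2,162. OOP would hit $7,179.20 > $5,650, so the cap limits the patient to $5,650 − $5,017.20 = $632.80.

$632.80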